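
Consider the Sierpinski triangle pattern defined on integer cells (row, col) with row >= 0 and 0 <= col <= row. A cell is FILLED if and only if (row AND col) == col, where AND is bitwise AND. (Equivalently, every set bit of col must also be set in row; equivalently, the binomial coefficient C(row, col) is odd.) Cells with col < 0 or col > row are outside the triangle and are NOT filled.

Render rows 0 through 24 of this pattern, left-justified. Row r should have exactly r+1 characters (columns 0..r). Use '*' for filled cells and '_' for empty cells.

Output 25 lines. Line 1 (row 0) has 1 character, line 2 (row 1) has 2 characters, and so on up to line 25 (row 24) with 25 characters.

Answer: *
**
*_*
****
*___*
**__**
*_*_*_*
********
*_______*
**______**
*_*_____*_*
****____****
*___*___*___*
**__**__**__**
*_*_*_*_*_*_*_*
****************
*_______________*
**______________**
*_*_____________*_*
****____________****
*___*___________*___*
**__**__________**__**
*_*_*_*_________*_*_*_*
********________********
*_______*_______*_______*

Derivation:
r0=0: *
r1=1: **
r2=10: *_*
r3=11: ****
r4=100: *___*
r5=101: **__**
r6=110: *_*_*_*
r7=111: ********
r8=1000: *_______*
r9=1001: **______**
r10=1010: *_*_____*_*
r11=1011: ****____****
r12=1100: *___*___*___*
r13=1101: **__**__**__**
r14=1110: *_*_*_*_*_*_*_*
r15=1111: ****************
r16=10000: *_______________*
r17=10001: **______________**
r18=10010: *_*_____________*_*
r19=10011: ****____________****
r20=10100: *___*___________*___*
r21=10101: **__**__________**__**
r22=10110: *_*_*_*_________*_*_*_*
r23=10111: ********________********
r24=11000: *_______*_______*_______*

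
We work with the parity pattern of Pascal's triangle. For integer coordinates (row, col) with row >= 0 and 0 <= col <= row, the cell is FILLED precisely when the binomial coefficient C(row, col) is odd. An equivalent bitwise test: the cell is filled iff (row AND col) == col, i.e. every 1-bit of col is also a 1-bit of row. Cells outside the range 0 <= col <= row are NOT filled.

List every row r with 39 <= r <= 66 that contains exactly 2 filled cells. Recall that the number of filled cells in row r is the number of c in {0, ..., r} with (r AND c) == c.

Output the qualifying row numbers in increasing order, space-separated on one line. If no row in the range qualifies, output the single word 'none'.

Row r has 2^popcount(r) filled cells, so we need popcount(r) = log2(2) = 1.
Scan r = 39..66 and keep those with exactly 1 one-bits:
r=39=100111 popcount=4 -> skip
r=40=101000 popcount=2 -> skip
r=41=101001 popcount=3 -> skip
r=42=101010 popcount=3 -> skip
r=43=101011 popcount=4 -> skip
r=44=101100 popcount=3 -> skip
r=45=101101 popcount=4 -> skip
r=46=101110 popcount=4 -> skip
r=47=101111 popcount=5 -> skip
r=48=110000 popcount=2 -> skip
r=49=110001 popcount=3 -> skip
r=50=110010 popcount=3 -> skip
r=51=110011 popcount=4 -> skip
r=52=110100 popcount=3 -> skip
r=53=110101 popcount=4 -> skip
r=54=110110 popcount=4 -> skip
r=55=110111 popcount=5 -> skip
r=56=111000 popcount=3 -> skip
r=57=111001 popcount=4 -> skip
r=58=111010 popcount=4 -> skip
r=59=111011 popcount=5 -> skip
r=60=111100 popcount=4 -> skip
r=61=111101 popcount=5 -> skip
r=62=111110 popcount=5 -> skip
r=63=111111 popcount=6 -> skip
r=64=1000000 popcount=1 -> KEEP
r=65=1000001 popcount=2 -> skip
r=66=1000010 popcount=2 -> skip
Kept rows: 64

Answer: 64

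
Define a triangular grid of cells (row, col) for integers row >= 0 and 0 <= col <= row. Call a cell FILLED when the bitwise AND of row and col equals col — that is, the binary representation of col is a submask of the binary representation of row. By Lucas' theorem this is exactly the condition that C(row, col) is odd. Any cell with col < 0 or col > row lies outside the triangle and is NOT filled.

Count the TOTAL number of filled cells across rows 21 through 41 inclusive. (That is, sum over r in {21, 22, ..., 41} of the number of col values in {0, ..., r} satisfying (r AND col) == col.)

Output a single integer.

r21=10101 pc3: +8 =8
r22=10110 pc3: +8 =16
r23=10111 pc4: +16 =32
r24=11000 pc2: +4 =36
r25=11001 pc3: +8 =44
r26=11010 pc3: +8 =52
r27=11011 pc4: +16 =68
r28=11100 pc3: +8 =76
r29=11101 pc4: +16 =92
r30=11110 pc4: +16 =108
r31=11111 pc5: +32 =140
r32=100000 pc1: +2 =142
r33=100001 pc2: +4 =146
r34=100010 pc2: +4 =150
r35=100011 pc3: +8 =158
r36=100100 pc2: +4 =162
r37=100101 pc3: +8 =170
r38=100110 pc3: +8 =178
r39=100111 pc4: +16 =194
r40=101000 pc2: +4 =198
r41=101001 pc3: +8 =206

Answer: 206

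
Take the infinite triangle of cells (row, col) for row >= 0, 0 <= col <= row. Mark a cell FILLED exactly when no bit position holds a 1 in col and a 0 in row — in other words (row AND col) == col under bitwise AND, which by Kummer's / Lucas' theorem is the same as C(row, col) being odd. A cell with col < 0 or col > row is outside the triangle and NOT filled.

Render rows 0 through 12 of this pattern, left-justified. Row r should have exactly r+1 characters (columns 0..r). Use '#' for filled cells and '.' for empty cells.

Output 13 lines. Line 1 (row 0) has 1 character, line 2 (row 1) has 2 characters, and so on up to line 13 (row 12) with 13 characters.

r0=0: #
r1=1: ##
r2=10: #.#
r3=11: ####
r4=100: #...#
r5=101: ##..##
r6=110: #.#.#.#
r7=111: ########
r8=1000: #.......#
r9=1001: ##......##
r10=1010: #.#.....#.#
r11=1011: ####....####
r12=1100: #...#...#...#

Answer: #
##
#.#
####
#...#
##..##
#.#.#.#
########
#.......#
##......##
#.#.....#.#
####....####
#...#...#...#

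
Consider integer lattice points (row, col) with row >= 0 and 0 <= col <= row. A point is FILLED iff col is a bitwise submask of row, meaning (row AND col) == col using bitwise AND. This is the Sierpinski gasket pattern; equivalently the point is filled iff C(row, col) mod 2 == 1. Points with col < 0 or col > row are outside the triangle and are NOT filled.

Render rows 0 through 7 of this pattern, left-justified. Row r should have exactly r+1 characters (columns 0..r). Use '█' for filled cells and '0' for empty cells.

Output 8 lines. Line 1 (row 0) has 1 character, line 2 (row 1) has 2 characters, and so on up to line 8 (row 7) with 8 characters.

r0=0: █
r1=1: ██
r2=10: █0█
r3=11: ████
r4=100: █000█
r5=101: ██00██
r6=110: █0█0█0█
r7=111: ████████

Answer: █
██
█0█
████
█000█
██00██
█0█0█0█
████████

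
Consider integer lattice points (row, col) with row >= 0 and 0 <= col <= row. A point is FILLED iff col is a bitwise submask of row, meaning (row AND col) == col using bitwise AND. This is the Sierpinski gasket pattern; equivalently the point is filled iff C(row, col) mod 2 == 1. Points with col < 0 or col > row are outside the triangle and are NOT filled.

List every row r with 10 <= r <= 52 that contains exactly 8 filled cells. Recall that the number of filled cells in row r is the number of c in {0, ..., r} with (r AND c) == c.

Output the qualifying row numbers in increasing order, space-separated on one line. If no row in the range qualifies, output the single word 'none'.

Answer: 11 13 14 19 21 22 25 26 28 35 37 38 41 42 44 49 50 52

Derivation:
Row r has 2^popcount(r) filled cells, so we need popcount(r) = log2(8) = 3.
Scan r = 10..52 and keep those with exactly 3 one-bits:
r=10=1010 popcount=2 -> skip
r=11=1011 popcount=3 -> KEEP
r=12=1100 popcount=2 -> skip
r=13=1101 popcount=3 -> KEEP
r=14=1110 popcount=3 -> KEEP
r=15=1111 popcount=4 -> skip
r=16=10000 popcount=1 -> skip
r=17=10001 popcount=2 -> skip
r=18=10010 popcount=2 -> skip
r=19=10011 popcount=3 -> KEEP
r=20=10100 popcount=2 -> skip
r=21=10101 popcount=3 -> KEEP
r=22=10110 popcount=3 -> KEEP
r=23=10111 popcount=4 -> skip
r=24=11000 popcount=2 -> skip
r=25=11001 popcount=3 -> KEEP
r=26=11010 popcount=3 -> KEEP
r=27=11011 popcount=4 -> skip
r=28=11100 popcount=3 -> KEEP
r=29=11101 popcount=4 -> skip
r=30=11110 popcount=4 -> skip
r=31=11111 popcount=5 -> skip
r=32=100000 popcount=1 -> skip
r=33=100001 popcount=2 -> skip
r=34=100010 popcount=2 -> skip
r=35=100011 popcount=3 -> KEEP
r=36=100100 popcount=2 -> skip
r=37=100101 popcount=3 -> KEEP
r=38=100110 popcount=3 -> KEEP
r=39=100111 popcount=4 -> skip
r=40=101000 popcount=2 -> skip
r=41=101001 popcount=3 -> KEEP
r=42=101010 popcount=3 -> KEEP
r=43=101011 popcount=4 -> skip
r=44=101100 popcount=3 -> KEEP
r=45=101101 popcount=4 -> skip
r=46=101110 popcount=4 -> skip
r=47=101111 popcount=5 -> skip
r=48=110000 popcount=2 -> skip
r=49=110001 popcount=3 -> KEEP
r=50=110010 popcount=3 -> KEEP
r=51=110011 popcount=4 -> skip
r=52=110100 popcount=3 -> KEEP
Kept rows: 11 13 14 19 21 22 25 26 28 35 37 38 41 42 44 49 50 52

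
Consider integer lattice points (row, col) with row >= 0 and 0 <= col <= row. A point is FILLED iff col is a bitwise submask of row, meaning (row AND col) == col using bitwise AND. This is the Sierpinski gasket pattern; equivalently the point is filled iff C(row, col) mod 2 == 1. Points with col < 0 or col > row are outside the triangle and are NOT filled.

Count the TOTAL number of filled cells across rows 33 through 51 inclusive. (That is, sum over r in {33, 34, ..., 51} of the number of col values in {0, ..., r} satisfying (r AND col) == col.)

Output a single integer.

r33=100001 pc2: +4 =4
r34=100010 pc2: +4 =8
r35=100011 pc3: +8 =16
r36=100100 pc2: +4 =20
r37=100101 pc3: +8 =28
r38=100110 pc3: +8 =36
r39=100111 pc4: +16 =52
r40=101000 pc2: +4 =56
r41=101001 pc3: +8 =64
r42=101010 pc3: +8 =72
r43=101011 pc4: +16 =88
r44=101100 pc3: +8 =96
r45=101101 pc4: +16 =112
r46=101110 pc4: +16 =128
r47=101111 pc5: +32 =160
r48=110000 pc2: +4 =164
r49=110001 pc3: +8 =172
r50=110010 pc3: +8 =180
r51=110011 pc4: +16 =196

Answer: 196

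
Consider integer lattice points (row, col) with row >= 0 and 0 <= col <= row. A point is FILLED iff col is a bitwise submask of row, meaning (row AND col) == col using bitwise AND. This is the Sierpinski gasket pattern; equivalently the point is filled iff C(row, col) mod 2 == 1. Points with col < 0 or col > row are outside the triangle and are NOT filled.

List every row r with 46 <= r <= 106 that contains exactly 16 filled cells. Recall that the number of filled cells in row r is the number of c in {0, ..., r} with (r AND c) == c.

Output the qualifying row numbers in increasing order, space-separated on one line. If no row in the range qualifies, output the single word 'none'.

Answer: 46 51 53 54 57 58 60 71 75 77 78 83 85 86 89 90 92 99 101 102 105 106

Derivation:
Row r has 2^popcount(r) filled cells, so we need popcount(r) = log2(16) = 4.
Scan r = 46..106 and keep those with exactly 4 one-bits:
r=46=101110 popcount=4 -> KEEP
r=47=101111 popcount=5 -> skip
r=48=110000 popcount=2 -> skip
r=49=110001 popcount=3 -> skip
r=50=110010 popcount=3 -> skip
r=51=110011 popcount=4 -> KEEP
r=52=110100 popcount=3 -> skip
r=53=110101 popcount=4 -> KEEP
r=54=110110 popcount=4 -> KEEP
r=55=110111 popcount=5 -> skip
r=56=111000 popcount=3 -> skip
r=57=111001 popcount=4 -> KEEP
r=58=111010 popcount=4 -> KEEP
r=59=111011 popcount=5 -> skip
r=60=111100 popcount=4 -> KEEP
r=61=111101 popcount=5 -> skip
r=62=111110 popcount=5 -> skip
r=63=111111 popcount=6 -> skip
r=64=1000000 popcount=1 -> skip
r=65=1000001 popcount=2 -> skip
r=66=1000010 popcount=2 -> skip
r=67=1000011 popcount=3 -> skip
r=68=1000100 popcount=2 -> skip
r=69=1000101 popcount=3 -> skip
r=70=1000110 popcount=3 -> skip
r=71=1000111 popcount=4 -> KEEP
r=72=1001000 popcount=2 -> skip
r=73=1001001 popcount=3 -> skip
r=74=1001010 popcount=3 -> skip
r=75=1001011 popcount=4 -> KEEP
r=76=1001100 popcount=3 -> skip
r=77=1001101 popcount=4 -> KEEP
r=78=1001110 popcount=4 -> KEEP
r=79=1001111 popcount=5 -> skip
r=80=1010000 popcount=2 -> skip
r=81=1010001 popcount=3 -> skip
r=82=1010010 popcount=3 -> skip
r=83=1010011 popcount=4 -> KEEP
r=84=1010100 popcount=3 -> skip
r=85=1010101 popcount=4 -> KEEP
r=86=1010110 popcount=4 -> KEEP
r=87=1010111 popcount=5 -> skip
r=88=1011000 popcount=3 -> skip
r=89=1011001 popcount=4 -> KEEP
r=90=1011010 popcount=4 -> KEEP
r=91=1011011 popcount=5 -> skip
r=92=1011100 popcount=4 -> KEEP
r=93=1011101 popcount=5 -> skip
r=94=1011110 popcount=5 -> skip
r=95=1011111 popcount=6 -> skip
r=96=1100000 popcount=2 -> skip
r=97=1100001 popcount=3 -> skip
r=98=1100010 popcount=3 -> skip
r=99=1100011 popcount=4 -> KEEP
r=100=1100100 popcount=3 -> skip
r=101=1100101 popcount=4 -> KEEP
r=102=1100110 popcount=4 -> KEEP
r=103=1100111 popcount=5 -> skip
r=104=1101000 popcount=3 -> skip
r=105=1101001 popcount=4 -> KEEP
r=106=1101010 popcount=4 -> KEEP
Kept rows: 46 51 53 54 57 58 60 71 75 77 78 83 85 86 89 90 92 99 101 102 105 106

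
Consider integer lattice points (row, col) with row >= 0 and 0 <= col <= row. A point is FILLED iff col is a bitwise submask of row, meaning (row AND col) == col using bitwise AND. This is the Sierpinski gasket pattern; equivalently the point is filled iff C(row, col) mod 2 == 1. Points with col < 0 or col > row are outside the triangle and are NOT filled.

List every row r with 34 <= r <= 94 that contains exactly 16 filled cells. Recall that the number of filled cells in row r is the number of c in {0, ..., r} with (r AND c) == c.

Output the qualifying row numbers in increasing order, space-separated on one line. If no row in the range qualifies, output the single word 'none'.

Answer: 39 43 45 46 51 53 54 57 58 60 71 75 77 78 83 85 86 89 90 92

Derivation:
Row r has 2^popcount(r) filled cells, so we need popcount(r) = log2(16) = 4.
Scan r = 34..94 and keep those with exactly 4 one-bits:
r=34=100010 popcount=2 -> skip
r=35=100011 popcount=3 -> skip
r=36=100100 popcount=2 -> skip
r=37=100101 popcount=3 -> skip
r=38=100110 popcount=3 -> skip
r=39=100111 popcount=4 -> KEEP
r=40=101000 popcount=2 -> skip
r=41=101001 popcount=3 -> skip
r=42=101010 popcount=3 -> skip
r=43=101011 popcount=4 -> KEEP
r=44=101100 popcount=3 -> skip
r=45=101101 popcount=4 -> KEEP
r=46=101110 popcount=4 -> KEEP
r=47=101111 popcount=5 -> skip
r=48=110000 popcount=2 -> skip
r=49=110001 popcount=3 -> skip
r=50=110010 popcount=3 -> skip
r=51=110011 popcount=4 -> KEEP
r=52=110100 popcount=3 -> skip
r=53=110101 popcount=4 -> KEEP
r=54=110110 popcount=4 -> KEEP
r=55=110111 popcount=5 -> skip
r=56=111000 popcount=3 -> skip
r=57=111001 popcount=4 -> KEEP
r=58=111010 popcount=4 -> KEEP
r=59=111011 popcount=5 -> skip
r=60=111100 popcount=4 -> KEEP
r=61=111101 popcount=5 -> skip
r=62=111110 popcount=5 -> skip
r=63=111111 popcount=6 -> skip
r=64=1000000 popcount=1 -> skip
r=65=1000001 popcount=2 -> skip
r=66=1000010 popcount=2 -> skip
r=67=1000011 popcount=3 -> skip
r=68=1000100 popcount=2 -> skip
r=69=1000101 popcount=3 -> skip
r=70=1000110 popcount=3 -> skip
r=71=1000111 popcount=4 -> KEEP
r=72=1001000 popcount=2 -> skip
r=73=1001001 popcount=3 -> skip
r=74=1001010 popcount=3 -> skip
r=75=1001011 popcount=4 -> KEEP
r=76=1001100 popcount=3 -> skip
r=77=1001101 popcount=4 -> KEEP
r=78=1001110 popcount=4 -> KEEP
r=79=1001111 popcount=5 -> skip
r=80=1010000 popcount=2 -> skip
r=81=1010001 popcount=3 -> skip
r=82=1010010 popcount=3 -> skip
r=83=1010011 popcount=4 -> KEEP
r=84=1010100 popcount=3 -> skip
r=85=1010101 popcount=4 -> KEEP
r=86=1010110 popcount=4 -> KEEP
r=87=1010111 popcount=5 -> skip
r=88=1011000 popcount=3 -> skip
r=89=1011001 popcount=4 -> KEEP
r=90=1011010 popcount=4 -> KEEP
r=91=1011011 popcount=5 -> skip
r=92=1011100 popcount=4 -> KEEP
r=93=1011101 popcount=5 -> skip
r=94=1011110 popcount=5 -> skip
Kept rows: 39 43 45 46 51 53 54 57 58 60 71 75 77 78 83 85 86 89 90 92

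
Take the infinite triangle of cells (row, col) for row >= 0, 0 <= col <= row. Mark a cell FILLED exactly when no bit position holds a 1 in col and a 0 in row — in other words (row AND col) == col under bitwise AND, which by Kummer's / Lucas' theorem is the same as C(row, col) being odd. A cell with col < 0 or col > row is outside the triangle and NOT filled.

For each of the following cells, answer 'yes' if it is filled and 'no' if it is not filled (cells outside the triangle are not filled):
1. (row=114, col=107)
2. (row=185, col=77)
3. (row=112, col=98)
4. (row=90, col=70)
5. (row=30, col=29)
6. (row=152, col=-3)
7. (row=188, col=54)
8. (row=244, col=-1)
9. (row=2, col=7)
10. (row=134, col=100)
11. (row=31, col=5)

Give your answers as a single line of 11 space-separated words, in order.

(114,107): row=0b1110010, col=0b1101011, row AND col = 0b1100010 = 98; 98 != 107 -> empty
(185,77): row=0b10111001, col=0b1001101, row AND col = 0b1001 = 9; 9 != 77 -> empty
(112,98): row=0b1110000, col=0b1100010, row AND col = 0b1100000 = 96; 96 != 98 -> empty
(90,70): row=0b1011010, col=0b1000110, row AND col = 0b1000010 = 66; 66 != 70 -> empty
(30,29): row=0b11110, col=0b11101, row AND col = 0b11100 = 28; 28 != 29 -> empty
(152,-3): col outside [0, 152] -> not filled
(188,54): row=0b10111100, col=0b110110, row AND col = 0b110100 = 52; 52 != 54 -> empty
(244,-1): col outside [0, 244] -> not filled
(2,7): col outside [0, 2] -> not filled
(134,100): row=0b10000110, col=0b1100100, row AND col = 0b100 = 4; 4 != 100 -> empty
(31,5): row=0b11111, col=0b101, row AND col = 0b101 = 5; 5 == 5 -> filled

Answer: no no no no no no no no no no yes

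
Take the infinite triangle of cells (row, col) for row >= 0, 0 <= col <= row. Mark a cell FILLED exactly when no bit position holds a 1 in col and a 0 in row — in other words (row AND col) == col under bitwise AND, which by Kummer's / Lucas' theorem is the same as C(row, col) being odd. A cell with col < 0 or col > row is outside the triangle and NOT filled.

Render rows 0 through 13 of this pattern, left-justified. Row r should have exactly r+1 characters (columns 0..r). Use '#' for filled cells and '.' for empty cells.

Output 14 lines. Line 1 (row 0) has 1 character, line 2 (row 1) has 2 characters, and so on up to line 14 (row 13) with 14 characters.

Answer: #
##
#.#
####
#...#
##..##
#.#.#.#
########
#.......#
##......##
#.#.....#.#
####....####
#...#...#...#
##..##..##..##

Derivation:
r0=0: #
r1=1: ##
r2=10: #.#
r3=11: ####
r4=100: #...#
r5=101: ##..##
r6=110: #.#.#.#
r7=111: ########
r8=1000: #.......#
r9=1001: ##......##
r10=1010: #.#.....#.#
r11=1011: ####....####
r12=1100: #...#...#...#
r13=1101: ##..##..##..##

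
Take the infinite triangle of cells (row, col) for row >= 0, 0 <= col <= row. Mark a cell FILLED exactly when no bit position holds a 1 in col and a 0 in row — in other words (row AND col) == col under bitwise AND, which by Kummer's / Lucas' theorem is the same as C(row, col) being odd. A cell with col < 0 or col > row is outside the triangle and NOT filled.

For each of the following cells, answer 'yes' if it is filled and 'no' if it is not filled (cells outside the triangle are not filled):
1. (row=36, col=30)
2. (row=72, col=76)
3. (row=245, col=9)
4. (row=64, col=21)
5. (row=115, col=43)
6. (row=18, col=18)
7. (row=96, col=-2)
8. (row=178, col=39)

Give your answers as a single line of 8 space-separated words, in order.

Answer: no no no no no yes no no

Derivation:
(36,30): row=0b100100, col=0b11110, row AND col = 0b100 = 4; 4 != 30 -> empty
(72,76): col outside [0, 72] -> not filled
(245,9): row=0b11110101, col=0b1001, row AND col = 0b1 = 1; 1 != 9 -> empty
(64,21): row=0b1000000, col=0b10101, row AND col = 0b0 = 0; 0 != 21 -> empty
(115,43): row=0b1110011, col=0b101011, row AND col = 0b100011 = 35; 35 != 43 -> empty
(18,18): row=0b10010, col=0b10010, row AND col = 0b10010 = 18; 18 == 18 -> filled
(96,-2): col outside [0, 96] -> not filled
(178,39): row=0b10110010, col=0b100111, row AND col = 0b100010 = 34; 34 != 39 -> empty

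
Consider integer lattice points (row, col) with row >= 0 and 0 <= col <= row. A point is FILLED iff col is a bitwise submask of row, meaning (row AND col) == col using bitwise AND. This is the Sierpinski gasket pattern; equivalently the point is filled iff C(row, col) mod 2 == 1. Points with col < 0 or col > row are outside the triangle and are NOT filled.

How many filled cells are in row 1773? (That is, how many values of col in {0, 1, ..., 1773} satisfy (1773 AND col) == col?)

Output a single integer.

Answer: 256

Derivation:
1773 in binary = 11011101101
popcount(1773) = number of 1-bits in 11011101101 = 8
A col c satisfies (1773 AND c) == c iff every set bit of c is also set in 1773; each of the 8 set bits of 1773 can independently be on or off in c.
count = 2^8 = 256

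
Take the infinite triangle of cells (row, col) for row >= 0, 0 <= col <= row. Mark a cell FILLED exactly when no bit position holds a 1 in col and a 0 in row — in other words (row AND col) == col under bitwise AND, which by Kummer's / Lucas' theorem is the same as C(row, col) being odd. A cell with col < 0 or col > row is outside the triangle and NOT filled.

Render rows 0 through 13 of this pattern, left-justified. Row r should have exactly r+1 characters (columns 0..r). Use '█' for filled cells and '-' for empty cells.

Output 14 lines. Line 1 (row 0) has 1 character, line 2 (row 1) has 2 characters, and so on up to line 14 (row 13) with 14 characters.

Answer: █
██
█-█
████
█---█
██--██
█-█-█-█
████████
█-------█
██------██
█-█-----█-█
████----████
█---█---█---█
██--██--██--██

Derivation:
r0=0: █
r1=1: ██
r2=10: █-█
r3=11: ████
r4=100: █---█
r5=101: ██--██
r6=110: █-█-█-█
r7=111: ████████
r8=1000: █-------█
r9=1001: ██------██
r10=1010: █-█-----█-█
r11=1011: ████----████
r12=1100: █---█---█---█
r13=1101: ██--██--██--██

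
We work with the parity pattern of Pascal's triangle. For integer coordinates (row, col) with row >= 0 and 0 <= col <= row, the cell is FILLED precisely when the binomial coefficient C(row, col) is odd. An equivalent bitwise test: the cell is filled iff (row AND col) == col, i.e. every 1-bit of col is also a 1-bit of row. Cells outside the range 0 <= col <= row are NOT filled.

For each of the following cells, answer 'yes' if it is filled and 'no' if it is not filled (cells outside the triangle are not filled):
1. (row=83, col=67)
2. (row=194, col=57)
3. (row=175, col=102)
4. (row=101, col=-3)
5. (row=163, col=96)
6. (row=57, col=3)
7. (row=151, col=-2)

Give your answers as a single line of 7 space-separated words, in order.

(83,67): row=0b1010011, col=0b1000011, row AND col = 0b1000011 = 67; 67 == 67 -> filled
(194,57): row=0b11000010, col=0b111001, row AND col = 0b0 = 0; 0 != 57 -> empty
(175,102): row=0b10101111, col=0b1100110, row AND col = 0b100110 = 38; 38 != 102 -> empty
(101,-3): col outside [0, 101] -> not filled
(163,96): row=0b10100011, col=0b1100000, row AND col = 0b100000 = 32; 32 != 96 -> empty
(57,3): row=0b111001, col=0b11, row AND col = 0b1 = 1; 1 != 3 -> empty
(151,-2): col outside [0, 151] -> not filled

Answer: yes no no no no no no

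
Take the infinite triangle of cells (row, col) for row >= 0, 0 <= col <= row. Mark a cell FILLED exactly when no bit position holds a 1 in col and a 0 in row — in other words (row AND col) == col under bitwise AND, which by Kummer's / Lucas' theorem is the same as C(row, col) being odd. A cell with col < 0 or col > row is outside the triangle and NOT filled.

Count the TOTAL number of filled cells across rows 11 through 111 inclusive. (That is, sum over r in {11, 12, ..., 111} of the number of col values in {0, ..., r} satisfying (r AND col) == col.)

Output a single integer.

Answer: 1502

Derivation:
r11=1011 pc3: +8 =8
r12=1100 pc2: +4 =12
r13=1101 pc3: +8 =20
r14=1110 pc3: +8 =28
r15=1111 pc4: +16 =44
r16=10000 pc1: +2 =46
r17=10001 pc2: +4 =50
r18=10010 pc2: +4 =54
r19=10011 pc3: +8 =62
r20=10100 pc2: +4 =66
r21=10101 pc3: +8 =74
r22=10110 pc3: +8 =82
r23=10111 pc4: +16 =98
r24=11000 pc2: +4 =102
r25=11001 pc3: +8 =110
r26=11010 pc3: +8 =118
r27=11011 pc4: +16 =134
r28=11100 pc3: +8 =142
r29=11101 pc4: +16 =158
r30=11110 pc4: +16 =174
r31=11111 pc5: +32 =206
r32=100000 pc1: +2 =208
r33=100001 pc2: +4 =212
r34=100010 pc2: +4 =216
r35=100011 pc3: +8 =224
r36=100100 pc2: +4 =228
r37=100101 pc3: +8 =236
r38=100110 pc3: +8 =244
r39=100111 pc4: +16 =260
r40=101000 pc2: +4 =264
r41=101001 pc3: +8 =272
r42=101010 pc3: +8 =280
r43=101011 pc4: +16 =296
r44=101100 pc3: +8 =304
r45=101101 pc4: +16 =320
r46=101110 pc4: +16 =336
r47=101111 pc5: +32 =368
r48=110000 pc2: +4 =372
r49=110001 pc3: +8 =380
r50=110010 pc3: +8 =388
r51=110011 pc4: +16 =404
r52=110100 pc3: +8 =412
r53=110101 pc4: +16 =428
r54=110110 pc4: +16 =444
r55=110111 pc5: +32 =476
r56=111000 pc3: +8 =484
r57=111001 pc4: +16 =500
r58=111010 pc4: +16 =516
r59=111011 pc5: +32 =548
r60=111100 pc4: +16 =564
r61=111101 pc5: +32 =596
r62=111110 pc5: +32 =628
r63=111111 pc6: +64 =692
r64=1000000 pc1: +2 =694
r65=1000001 pc2: +4 =698
r66=1000010 pc2: +4 =702
r67=1000011 pc3: +8 =710
r68=1000100 pc2: +4 =714
r69=1000101 pc3: +8 =722
r70=1000110 pc3: +8 =730
r71=1000111 pc4: +16 =746
r72=1001000 pc2: +4 =750
r73=1001001 pc3: +8 =758
r74=1001010 pc3: +8 =766
r75=1001011 pc4: +16 =782
r76=1001100 pc3: +8 =790
r77=1001101 pc4: +16 =806
r78=1001110 pc4: +16 =822
r79=1001111 pc5: +32 =854
r80=1010000 pc2: +4 =858
r81=1010001 pc3: +8 =866
r82=1010010 pc3: +8 =874
r83=1010011 pc4: +16 =890
r84=1010100 pc3: +8 =898
r85=1010101 pc4: +16 =914
r86=1010110 pc4: +16 =930
r87=1010111 pc5: +32 =962
r88=1011000 pc3: +8 =970
r89=1011001 pc4: +16 =986
r90=1011010 pc4: +16 =1002
r91=1011011 pc5: +32 =1034
r92=1011100 pc4: +16 =1050
r93=1011101 pc5: +32 =1082
r94=1011110 pc5: +32 =1114
r95=1011111 pc6: +64 =1178
r96=1100000 pc2: +4 =1182
r97=1100001 pc3: +8 =1190
r98=1100010 pc3: +8 =1198
r99=1100011 pc4: +16 =1214
r100=1100100 pc3: +8 =1222
r101=1100101 pc4: +16 =1238
r102=1100110 pc4: +16 =1254
r103=1100111 pc5: +32 =1286
r104=1101000 pc3: +8 =1294
r105=1101001 pc4: +16 =1310
r106=1101010 pc4: +16 =1326
r107=1101011 pc5: +32 =1358
r108=1101100 pc4: +16 =1374
r109=1101101 pc5: +32 =1406
r110=1101110 pc5: +32 =1438
r111=1101111 pc6: +64 =1502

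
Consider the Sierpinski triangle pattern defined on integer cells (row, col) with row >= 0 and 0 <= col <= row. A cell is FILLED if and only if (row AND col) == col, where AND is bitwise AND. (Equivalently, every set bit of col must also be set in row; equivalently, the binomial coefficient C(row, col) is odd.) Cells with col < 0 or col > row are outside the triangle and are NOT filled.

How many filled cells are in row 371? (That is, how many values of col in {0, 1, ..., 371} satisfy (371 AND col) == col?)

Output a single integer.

Answer: 64

Derivation:
371 in binary = 101110011
popcount(371) = number of 1-bits in 101110011 = 6
A col c satisfies (371 AND c) == c iff every set bit of c is also set in 371; each of the 6 set bits of 371 can independently be on or off in c.
count = 2^6 = 64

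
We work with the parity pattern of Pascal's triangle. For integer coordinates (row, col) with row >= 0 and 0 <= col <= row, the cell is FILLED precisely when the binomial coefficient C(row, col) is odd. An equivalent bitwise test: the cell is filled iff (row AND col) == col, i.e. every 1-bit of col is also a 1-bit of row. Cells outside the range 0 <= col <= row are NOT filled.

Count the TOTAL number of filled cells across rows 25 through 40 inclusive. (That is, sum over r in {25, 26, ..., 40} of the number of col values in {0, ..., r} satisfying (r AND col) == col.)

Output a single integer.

Answer: 162

Derivation:
r25=11001 pc3: +8 =8
r26=11010 pc3: +8 =16
r27=11011 pc4: +16 =32
r28=11100 pc3: +8 =40
r29=11101 pc4: +16 =56
r30=11110 pc4: +16 =72
r31=11111 pc5: +32 =104
r32=100000 pc1: +2 =106
r33=100001 pc2: +4 =110
r34=100010 pc2: +4 =114
r35=100011 pc3: +8 =122
r36=100100 pc2: +4 =126
r37=100101 pc3: +8 =134
r38=100110 pc3: +8 =142
r39=100111 pc4: +16 =158
r40=101000 pc2: +4 =162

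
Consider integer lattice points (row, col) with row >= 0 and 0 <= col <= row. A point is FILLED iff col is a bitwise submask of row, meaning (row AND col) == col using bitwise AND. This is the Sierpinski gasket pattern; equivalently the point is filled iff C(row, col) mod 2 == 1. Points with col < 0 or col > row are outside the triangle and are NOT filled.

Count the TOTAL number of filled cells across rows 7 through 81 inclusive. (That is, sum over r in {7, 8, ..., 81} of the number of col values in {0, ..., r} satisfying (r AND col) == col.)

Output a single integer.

r7=111 pc3: +8 =8
r8=1000 pc1: +2 =10
r9=1001 pc2: +4 =14
r10=1010 pc2: +4 =18
r11=1011 pc3: +8 =26
r12=1100 pc2: +4 =30
r13=1101 pc3: +8 =38
r14=1110 pc3: +8 =46
r15=1111 pc4: +16 =62
r16=10000 pc1: +2 =64
r17=10001 pc2: +4 =68
r18=10010 pc2: +4 =72
r19=10011 pc3: +8 =80
r20=10100 pc2: +4 =84
r21=10101 pc3: +8 =92
r22=10110 pc3: +8 =100
r23=10111 pc4: +16 =116
r24=11000 pc2: +4 =120
r25=11001 pc3: +8 =128
r26=11010 pc3: +8 =136
r27=11011 pc4: +16 =152
r28=11100 pc3: +8 =160
r29=11101 pc4: +16 =176
r30=11110 pc4: +16 =192
r31=11111 pc5: +32 =224
r32=100000 pc1: +2 =226
r33=100001 pc2: +4 =230
r34=100010 pc2: +4 =234
r35=100011 pc3: +8 =242
r36=100100 pc2: +4 =246
r37=100101 pc3: +8 =254
r38=100110 pc3: +8 =262
r39=100111 pc4: +16 =278
r40=101000 pc2: +4 =282
r41=101001 pc3: +8 =290
r42=101010 pc3: +8 =298
r43=101011 pc4: +16 =314
r44=101100 pc3: +8 =322
r45=101101 pc4: +16 =338
r46=101110 pc4: +16 =354
r47=101111 pc5: +32 =386
r48=110000 pc2: +4 =390
r49=110001 pc3: +8 =398
r50=110010 pc3: +8 =406
r51=110011 pc4: +16 =422
r52=110100 pc3: +8 =430
r53=110101 pc4: +16 =446
r54=110110 pc4: +16 =462
r55=110111 pc5: +32 =494
r56=111000 pc3: +8 =502
r57=111001 pc4: +16 =518
r58=111010 pc4: +16 =534
r59=111011 pc5: +32 =566
r60=111100 pc4: +16 =582
r61=111101 pc5: +32 =614
r62=111110 pc5: +32 =646
r63=111111 pc6: +64 =710
r64=1000000 pc1: +2 =712
r65=1000001 pc2: +4 =716
r66=1000010 pc2: +4 =720
r67=1000011 pc3: +8 =728
r68=1000100 pc2: +4 =732
r69=1000101 pc3: +8 =740
r70=1000110 pc3: +8 =748
r71=1000111 pc4: +16 =764
r72=1001000 pc2: +4 =768
r73=1001001 pc3: +8 =776
r74=1001010 pc3: +8 =784
r75=1001011 pc4: +16 =800
r76=1001100 pc3: +8 =808
r77=1001101 pc4: +16 =824
r78=1001110 pc4: +16 =840
r79=1001111 pc5: +32 =872
r80=1010000 pc2: +4 =876
r81=1010001 pc3: +8 =884

Answer: 884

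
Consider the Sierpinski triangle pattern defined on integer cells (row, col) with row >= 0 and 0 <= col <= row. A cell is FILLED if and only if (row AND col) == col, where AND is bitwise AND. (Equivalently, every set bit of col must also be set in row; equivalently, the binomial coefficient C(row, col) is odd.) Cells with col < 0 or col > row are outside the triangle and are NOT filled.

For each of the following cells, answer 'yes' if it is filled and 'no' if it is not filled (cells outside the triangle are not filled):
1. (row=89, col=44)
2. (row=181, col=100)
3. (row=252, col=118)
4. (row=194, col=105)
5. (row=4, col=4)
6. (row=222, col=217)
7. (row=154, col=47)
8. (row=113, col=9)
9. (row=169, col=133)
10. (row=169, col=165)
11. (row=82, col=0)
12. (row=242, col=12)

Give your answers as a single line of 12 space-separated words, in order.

Answer: no no no no yes no no no no no yes no

Derivation:
(89,44): row=0b1011001, col=0b101100, row AND col = 0b1000 = 8; 8 != 44 -> empty
(181,100): row=0b10110101, col=0b1100100, row AND col = 0b100100 = 36; 36 != 100 -> empty
(252,118): row=0b11111100, col=0b1110110, row AND col = 0b1110100 = 116; 116 != 118 -> empty
(194,105): row=0b11000010, col=0b1101001, row AND col = 0b1000000 = 64; 64 != 105 -> empty
(4,4): row=0b100, col=0b100, row AND col = 0b100 = 4; 4 == 4 -> filled
(222,217): row=0b11011110, col=0b11011001, row AND col = 0b11011000 = 216; 216 != 217 -> empty
(154,47): row=0b10011010, col=0b101111, row AND col = 0b1010 = 10; 10 != 47 -> empty
(113,9): row=0b1110001, col=0b1001, row AND col = 0b1 = 1; 1 != 9 -> empty
(169,133): row=0b10101001, col=0b10000101, row AND col = 0b10000001 = 129; 129 != 133 -> empty
(169,165): row=0b10101001, col=0b10100101, row AND col = 0b10100001 = 161; 161 != 165 -> empty
(82,0): row=0b1010010, col=0b0, row AND col = 0b0 = 0; 0 == 0 -> filled
(242,12): row=0b11110010, col=0b1100, row AND col = 0b0 = 0; 0 != 12 -> empty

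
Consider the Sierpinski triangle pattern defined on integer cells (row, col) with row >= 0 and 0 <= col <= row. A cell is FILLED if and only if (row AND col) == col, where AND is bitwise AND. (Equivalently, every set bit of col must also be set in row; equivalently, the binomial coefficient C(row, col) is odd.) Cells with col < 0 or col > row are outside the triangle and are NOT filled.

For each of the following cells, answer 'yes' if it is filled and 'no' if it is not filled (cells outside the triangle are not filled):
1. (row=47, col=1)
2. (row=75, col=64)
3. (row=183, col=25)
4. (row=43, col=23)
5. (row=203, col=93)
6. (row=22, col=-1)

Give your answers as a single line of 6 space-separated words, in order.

(47,1): row=0b101111, col=0b1, row AND col = 0b1 = 1; 1 == 1 -> filled
(75,64): row=0b1001011, col=0b1000000, row AND col = 0b1000000 = 64; 64 == 64 -> filled
(183,25): row=0b10110111, col=0b11001, row AND col = 0b10001 = 17; 17 != 25 -> empty
(43,23): row=0b101011, col=0b10111, row AND col = 0b11 = 3; 3 != 23 -> empty
(203,93): row=0b11001011, col=0b1011101, row AND col = 0b1001001 = 73; 73 != 93 -> empty
(22,-1): col outside [0, 22] -> not filled

Answer: yes yes no no no no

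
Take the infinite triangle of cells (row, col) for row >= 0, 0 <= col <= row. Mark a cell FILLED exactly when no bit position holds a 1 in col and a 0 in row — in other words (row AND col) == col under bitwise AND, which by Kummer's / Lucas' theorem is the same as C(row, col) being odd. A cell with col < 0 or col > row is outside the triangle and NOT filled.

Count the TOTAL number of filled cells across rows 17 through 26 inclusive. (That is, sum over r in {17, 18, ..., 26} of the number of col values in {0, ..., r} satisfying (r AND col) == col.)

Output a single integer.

Answer: 72

Derivation:
r17=10001 pc2: +4 =4
r18=10010 pc2: +4 =8
r19=10011 pc3: +8 =16
r20=10100 pc2: +4 =20
r21=10101 pc3: +8 =28
r22=10110 pc3: +8 =36
r23=10111 pc4: +16 =52
r24=11000 pc2: +4 =56
r25=11001 pc3: +8 =64
r26=11010 pc3: +8 =72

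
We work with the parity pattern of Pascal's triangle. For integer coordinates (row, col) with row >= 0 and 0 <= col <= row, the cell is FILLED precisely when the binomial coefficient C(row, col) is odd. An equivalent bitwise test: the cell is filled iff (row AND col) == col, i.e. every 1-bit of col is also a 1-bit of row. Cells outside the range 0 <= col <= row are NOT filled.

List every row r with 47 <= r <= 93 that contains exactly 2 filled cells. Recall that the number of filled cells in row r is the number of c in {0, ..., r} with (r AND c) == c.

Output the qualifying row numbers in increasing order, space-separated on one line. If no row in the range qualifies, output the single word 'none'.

Answer: 64

Derivation:
Row r has 2^popcount(r) filled cells, so we need popcount(r) = log2(2) = 1.
Scan r = 47..93 and keep those with exactly 1 one-bits:
r=47=101111 popcount=5 -> skip
r=48=110000 popcount=2 -> skip
r=49=110001 popcount=3 -> skip
r=50=110010 popcount=3 -> skip
r=51=110011 popcount=4 -> skip
r=52=110100 popcount=3 -> skip
r=53=110101 popcount=4 -> skip
r=54=110110 popcount=4 -> skip
r=55=110111 popcount=5 -> skip
r=56=111000 popcount=3 -> skip
r=57=111001 popcount=4 -> skip
r=58=111010 popcount=4 -> skip
r=59=111011 popcount=5 -> skip
r=60=111100 popcount=4 -> skip
r=61=111101 popcount=5 -> skip
r=62=111110 popcount=5 -> skip
r=63=111111 popcount=6 -> skip
r=64=1000000 popcount=1 -> KEEP
r=65=1000001 popcount=2 -> skip
r=66=1000010 popcount=2 -> skip
r=67=1000011 popcount=3 -> skip
r=68=1000100 popcount=2 -> skip
r=69=1000101 popcount=3 -> skip
r=70=1000110 popcount=3 -> skip
r=71=1000111 popcount=4 -> skip
r=72=1001000 popcount=2 -> skip
r=73=1001001 popcount=3 -> skip
r=74=1001010 popcount=3 -> skip
r=75=1001011 popcount=4 -> skip
r=76=1001100 popcount=3 -> skip
r=77=1001101 popcount=4 -> skip
r=78=1001110 popcount=4 -> skip
r=79=1001111 popcount=5 -> skip
r=80=1010000 popcount=2 -> skip
r=81=1010001 popcount=3 -> skip
r=82=1010010 popcount=3 -> skip
r=83=1010011 popcount=4 -> skip
r=84=1010100 popcount=3 -> skip
r=85=1010101 popcount=4 -> skip
r=86=1010110 popcount=4 -> skip
r=87=1010111 popcount=5 -> skip
r=88=1011000 popcount=3 -> skip
r=89=1011001 popcount=4 -> skip
r=90=1011010 popcount=4 -> skip
r=91=1011011 popcount=5 -> skip
r=92=1011100 popcount=4 -> skip
r=93=1011101 popcount=5 -> skip
Kept rows: 64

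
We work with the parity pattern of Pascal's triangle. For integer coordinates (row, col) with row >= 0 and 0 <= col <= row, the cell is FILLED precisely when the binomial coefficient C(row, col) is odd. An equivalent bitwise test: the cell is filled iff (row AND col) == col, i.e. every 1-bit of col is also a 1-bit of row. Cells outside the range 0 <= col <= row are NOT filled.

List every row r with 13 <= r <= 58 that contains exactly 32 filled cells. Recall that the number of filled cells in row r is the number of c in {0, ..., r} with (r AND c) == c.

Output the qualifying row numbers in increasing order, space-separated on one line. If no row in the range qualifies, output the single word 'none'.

Row r has 2^popcount(r) filled cells, so we need popcount(r) = log2(32) = 5.
Scan r = 13..58 and keep those with exactly 5 one-bits:
r=13=1101 popcount=3 -> skip
r=14=1110 popcount=3 -> skip
r=15=1111 popcount=4 -> skip
r=16=10000 popcount=1 -> skip
r=17=10001 popcount=2 -> skip
r=18=10010 popcount=2 -> skip
r=19=10011 popcount=3 -> skip
r=20=10100 popcount=2 -> skip
r=21=10101 popcount=3 -> skip
r=22=10110 popcount=3 -> skip
r=23=10111 popcount=4 -> skip
r=24=11000 popcount=2 -> skip
r=25=11001 popcount=3 -> skip
r=26=11010 popcount=3 -> skip
r=27=11011 popcount=4 -> skip
r=28=11100 popcount=3 -> skip
r=29=11101 popcount=4 -> skip
r=30=11110 popcount=4 -> skip
r=31=11111 popcount=5 -> KEEP
r=32=100000 popcount=1 -> skip
r=33=100001 popcount=2 -> skip
r=34=100010 popcount=2 -> skip
r=35=100011 popcount=3 -> skip
r=36=100100 popcount=2 -> skip
r=37=100101 popcount=3 -> skip
r=38=100110 popcount=3 -> skip
r=39=100111 popcount=4 -> skip
r=40=101000 popcount=2 -> skip
r=41=101001 popcount=3 -> skip
r=42=101010 popcount=3 -> skip
r=43=101011 popcount=4 -> skip
r=44=101100 popcount=3 -> skip
r=45=101101 popcount=4 -> skip
r=46=101110 popcount=4 -> skip
r=47=101111 popcount=5 -> KEEP
r=48=110000 popcount=2 -> skip
r=49=110001 popcount=3 -> skip
r=50=110010 popcount=3 -> skip
r=51=110011 popcount=4 -> skip
r=52=110100 popcount=3 -> skip
r=53=110101 popcount=4 -> skip
r=54=110110 popcount=4 -> skip
r=55=110111 popcount=5 -> KEEP
r=56=111000 popcount=3 -> skip
r=57=111001 popcount=4 -> skip
r=58=111010 popcount=4 -> skip
Kept rows: 31 47 55

Answer: 31 47 55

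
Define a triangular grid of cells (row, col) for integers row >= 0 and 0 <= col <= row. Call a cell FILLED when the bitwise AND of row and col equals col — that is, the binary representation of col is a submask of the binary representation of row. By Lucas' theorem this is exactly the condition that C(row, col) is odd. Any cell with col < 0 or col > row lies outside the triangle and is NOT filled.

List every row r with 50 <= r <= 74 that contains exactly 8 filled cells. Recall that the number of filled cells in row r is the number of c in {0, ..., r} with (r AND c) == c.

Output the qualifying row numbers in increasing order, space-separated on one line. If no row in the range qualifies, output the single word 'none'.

Row r has 2^popcount(r) filled cells, so we need popcount(r) = log2(8) = 3.
Scan r = 50..74 and keep those with exactly 3 one-bits:
r=50=110010 popcount=3 -> KEEP
r=51=110011 popcount=4 -> skip
r=52=110100 popcount=3 -> KEEP
r=53=110101 popcount=4 -> skip
r=54=110110 popcount=4 -> skip
r=55=110111 popcount=5 -> skip
r=56=111000 popcount=3 -> KEEP
r=57=111001 popcount=4 -> skip
r=58=111010 popcount=4 -> skip
r=59=111011 popcount=5 -> skip
r=60=111100 popcount=4 -> skip
r=61=111101 popcount=5 -> skip
r=62=111110 popcount=5 -> skip
r=63=111111 popcount=6 -> skip
r=64=1000000 popcount=1 -> skip
r=65=1000001 popcount=2 -> skip
r=66=1000010 popcount=2 -> skip
r=67=1000011 popcount=3 -> KEEP
r=68=1000100 popcount=2 -> skip
r=69=1000101 popcount=3 -> KEEP
r=70=1000110 popcount=3 -> KEEP
r=71=1000111 popcount=4 -> skip
r=72=1001000 popcount=2 -> skip
r=73=1001001 popcount=3 -> KEEP
r=74=1001010 popcount=3 -> KEEP
Kept rows: 50 52 56 67 69 70 73 74

Answer: 50 52 56 67 69 70 73 74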